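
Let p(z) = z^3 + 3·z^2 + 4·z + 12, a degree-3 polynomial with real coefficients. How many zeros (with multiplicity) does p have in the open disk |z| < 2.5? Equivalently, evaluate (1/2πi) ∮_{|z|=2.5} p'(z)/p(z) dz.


The zeros of p are: (0 + 2i), (0 - 2i), -3.
Their magnitudes are: 2, 2, 3.
Zeros with |z| < R = 2.5: (0 + 2i), (0 - 2i).
Count = 2.
By the argument principle, (1/2πi) ∮_{|z|=R} p'(z)/p(z) dz equals exactly this count.

Number of zeros inside |z| < 2.5: 2.


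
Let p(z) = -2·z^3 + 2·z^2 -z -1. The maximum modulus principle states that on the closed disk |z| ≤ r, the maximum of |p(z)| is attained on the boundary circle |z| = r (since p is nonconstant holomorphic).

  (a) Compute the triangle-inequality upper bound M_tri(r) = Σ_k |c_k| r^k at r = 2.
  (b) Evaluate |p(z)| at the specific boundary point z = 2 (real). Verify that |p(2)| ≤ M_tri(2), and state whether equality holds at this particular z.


Coefficients: c_0 = -1, c_1 = -1, c_2 = 2, c_3 = -2. Radius r = 2.
Part (a). Triangle bound: M_tri(r) = Σ_k |c_k| r^k
  = |-1|·2^0 + |-1|·2^1 + |2|·2^2 + |-2|·2^3
  = 1 + 2 + 8 + 16 = 27.
This bounds M(r) := max_{|z|=r} |p(z)| from above; equality holds iff all terms c_k z^k can be made to align in phase at a single z on |z|=r.
Part (b). At z = 2 (real, on the circle |z| = r):
  p(2) = (-1)·2^0 + (-1)·2^1 + (2)·2^2 + (-2)·2^3 = -11.
  |p(2)| = 11.
Check: |p(2)| = 11 ≤ 27 = M_tri(2). ✓ Equality does not hold at z = 2 (the coefficients have mixed signs, so the terms do not all align in phase there).

M_tri(2) = 27; |p(2)| = 11; equality at z=2: no.


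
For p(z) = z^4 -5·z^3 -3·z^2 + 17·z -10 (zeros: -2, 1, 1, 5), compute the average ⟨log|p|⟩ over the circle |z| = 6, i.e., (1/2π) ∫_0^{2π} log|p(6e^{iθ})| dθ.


Zeros: -2, 1, 1, 5; r = 6.
Inside |z| < r: -2, 1, 1, 5. Outside (|z| ≥ r): ∅.
p(0) = -10, so log|p(0)| = log(10) = 2.3026.
Apply Jensen: I(r) = log|p(0)| + Σ_k log(r/|z_k|), summed over zeros inside |z| < r.
  log(r/|z_k|) for z_k = -2: log(6/2) = 1.0986
  log(r/|z_k|) for z_k = 1: log(6/1) = 1.7918
  log(r/|z_k|) for z_k = 1: log(6/1) = 1.7918
  log(r/|z_k|) for z_k = 5: log(6/5) = 0.1823
Sum over inside zeros: 4.8645.
I(r) = log|p(0)| + (inside sum) = 2.3026 + 4.8645 = 7.1670.
Closed form (all zeros inside, monic): I(r) = n·log(r) = 4·log(6) = 7.1670. ✓

I(r) ≈ 7.1670.


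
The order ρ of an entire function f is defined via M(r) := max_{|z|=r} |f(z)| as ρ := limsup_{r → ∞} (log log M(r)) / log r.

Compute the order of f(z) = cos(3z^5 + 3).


Write cos(w) = (e^{iw} ± e^{−iw})/(2 or 2i), so |cos(w)| ≤ e^{|w|}. With w = 3z^5 + 3, |w| ≤ 3r^5 + 3 on |z|=r, giving M(r) ≤ e^{3r^5 + 3} and ρ ≤ 5. For the lower bound, choose z on |z|=r with 3z^5 purely imaginary of modulus 3r^5; then |cos(3z^5 + 3)| grows like e^{3r^5}/2, so ρ ≥ 5. Hence ρ = 5.
Therefore ρ = 5.

Order ρ = 5.


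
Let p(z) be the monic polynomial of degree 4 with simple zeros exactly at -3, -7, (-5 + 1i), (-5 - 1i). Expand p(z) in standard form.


The polynomial is p(z) = ∏_{α ∈ S} (z − α), where S = {-3, -7, (-5 + 1i), (-5 - 1i)}.
Expanding the product yields: p(z) = z^4 + 20·z^3 + 147·z^2 + 470·z + 546.
Note conjugate pairs combine to real quadratics: (z − (-5+1i))(z − (-5−1i)) = z² + 10z + 26.
The resulting polynomial has degree 4 and real coefficients as required.

p(z) = z^4 + 20·z^3 + 147·z^2 + 470·z + 546.


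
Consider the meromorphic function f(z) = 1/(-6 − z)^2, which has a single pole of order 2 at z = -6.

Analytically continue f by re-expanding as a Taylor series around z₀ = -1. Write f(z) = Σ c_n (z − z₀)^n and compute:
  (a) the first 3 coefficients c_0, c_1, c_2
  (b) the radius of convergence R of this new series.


Let w = z − z₀, so z = z₀ + w.
Then -6 − z = -6 − (z₀ + w) = (-6 − z₀) − w = -5 − w.
f(z) = 1/(-5 − w)^2 = (1/(-5)^2) · (1 − w/(-5))^{−2}.
By the binomial series (1−u)^{−2} = Σ_{n≥0} C(n+1, 1) u^n for |u|<1, with u = w/(-5):
  c_n = C(n+1, 1) / (-5)^(n+2).
  c_0 = 1/(-5)^2 = 1/25.
  c_1 = 2/(-5)^3 = -2/125.
  c_2 = 3/(-5)^4 = 3/625.
The series is valid for |w/d| < 1, i.e. |z − z₀| < |d|.
Radius of convergence: R = |-6 − z₀| = |-5| = 5 (distance from z₀ to the singularity z = -6).

c_0 = 1/25, c_1 = -2/125, c_2 = 3/625; R = 5.


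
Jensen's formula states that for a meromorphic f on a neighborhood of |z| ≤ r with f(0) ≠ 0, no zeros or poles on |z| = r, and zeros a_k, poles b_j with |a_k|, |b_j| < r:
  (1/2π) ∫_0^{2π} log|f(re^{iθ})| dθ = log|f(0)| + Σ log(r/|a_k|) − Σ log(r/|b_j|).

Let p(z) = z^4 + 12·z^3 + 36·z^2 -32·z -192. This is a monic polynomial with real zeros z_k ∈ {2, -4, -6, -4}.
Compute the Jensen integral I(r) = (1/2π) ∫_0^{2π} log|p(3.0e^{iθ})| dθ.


Zeros: -6, -4, -4, 2; r = 3.0.
Inside |z| < r: 2. Outside (|z| ≥ r): -6, -4, -4.
p(0) = -192, so log|p(0)| = log(192) = 5.2575.
Apply Jensen: I(r) = log|p(0)| + Σ_k log(r/|z_k|), summed over zeros inside |z| < r.
  log(r/|z_k|) for z_k = 2: log(3.0/2) = 0.4055
  Outside zeros (-6, -4, -4) contribute nothing to the Jensen sum.
Sum over inside zeros: 0.4055.
I(r) = log|p(0)| + (inside sum) = 5.2575 + 0.4055 = 5.6630.
Note: since some zeros are outside |z| ≤ r, the simplified n·log(r) form does NOT apply — only the inside zeros contribute.

I(r) ≈ 5.6630.


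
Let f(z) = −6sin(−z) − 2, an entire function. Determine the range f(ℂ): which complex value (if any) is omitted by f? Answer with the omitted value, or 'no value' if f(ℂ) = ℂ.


Little Picard bounds the complement of f(ℂ) to at most one point.
sin is entire and surjective onto ℂ: for every w ∈ ℂ, sin(ζ) = w has a solution ζ ∈ ℂ (e.g., via the complex inverse arcsin). With ζ = −z this gives z = ζ/(-1). Then -6·sin(−z) takes every value in -6·ℂ = ℂ, and adding -2 is a bijection of ℂ. So f is surjective and omits no value. (Note: only on the real line is sin bounded by [−1, 1].)

Omitted value: no value.


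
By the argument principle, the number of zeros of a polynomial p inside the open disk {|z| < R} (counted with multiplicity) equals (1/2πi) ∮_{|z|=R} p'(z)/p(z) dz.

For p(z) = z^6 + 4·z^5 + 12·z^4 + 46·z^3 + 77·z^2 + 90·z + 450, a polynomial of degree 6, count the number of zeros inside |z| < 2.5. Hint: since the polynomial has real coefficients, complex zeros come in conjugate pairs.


The zeros of p are: (1 + 2i), (1 - 2i), (0 + 3i), (0 - 3i), (-3 + 1i), (-3 - 1i).
Their magnitudes are: 2.236, 2.236, 3, 3, 3.162, 3.162.
Zeros with |z| < R = 2.5: (1 + 2i), (1 - 2i).
Count = 2.
By the argument principle, (1/2πi) ∮_{|z|=R} p'(z)/p(z) dz equals exactly this count.

Number of zeros inside |z| < 2.5: 2.


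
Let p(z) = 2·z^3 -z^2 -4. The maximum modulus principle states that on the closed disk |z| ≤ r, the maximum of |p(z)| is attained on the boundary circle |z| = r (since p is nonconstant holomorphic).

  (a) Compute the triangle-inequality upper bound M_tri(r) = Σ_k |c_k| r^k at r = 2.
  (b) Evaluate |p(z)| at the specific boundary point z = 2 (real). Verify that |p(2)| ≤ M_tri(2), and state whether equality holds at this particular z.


Coefficients: c_0 = -4, c_1 = 0, c_2 = -1, c_3 = 2. Radius r = 2.
Part (a). Triangle bound: M_tri(r) = Σ_k |c_k| r^k
  = |-4|·2^0 + |0|·2^1 + |-1|·2^2 + |2|·2^3
  = 4 + 0 + 4 + 16 = 24.
This bounds M(r) := max_{|z|=r} |p(z)| from above; equality holds iff all terms c_k z^k can be made to align in phase at a single z on |z|=r.
Part (b). At z = 2 (real, on the circle |z| = r):
  p(2) = (-4)·2^0 + (0)·2^1 + (-1)·2^2 + (2)·2^3 = 8.
  |p(2)| = 8.
Check: |p(2)| = 8 ≤ 24 = M_tri(2). ✓ Equality does not hold at z = 2 (the coefficients have mixed signs, so the terms do not all align in phase there).

M_tri(2) = 24; |p(2)| = 8; equality at z=2: no.


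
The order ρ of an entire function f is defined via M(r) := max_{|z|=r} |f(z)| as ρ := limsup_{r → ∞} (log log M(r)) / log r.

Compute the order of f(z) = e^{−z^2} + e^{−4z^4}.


Each summand is entire of order 2 and 4 respectively (as in the single-exponential case). The order of a sum is at most the max of the orders, so ρ ≤ 4. For the lower bound: on |z|=r choose arg z so that -4z^4 is real positive; then |e^{-4z^4}| = e^{4r^4} while |e^{-1z^2}| ≤ e^{1r^2} = o(e^{4r^4}). So |f| ≥ e^{4r^4}(1 − o(1)) and ρ ≥ 4. Hence ρ = max(2, 4) = 4.
Therefore ρ = 4.

Order ρ = 4.


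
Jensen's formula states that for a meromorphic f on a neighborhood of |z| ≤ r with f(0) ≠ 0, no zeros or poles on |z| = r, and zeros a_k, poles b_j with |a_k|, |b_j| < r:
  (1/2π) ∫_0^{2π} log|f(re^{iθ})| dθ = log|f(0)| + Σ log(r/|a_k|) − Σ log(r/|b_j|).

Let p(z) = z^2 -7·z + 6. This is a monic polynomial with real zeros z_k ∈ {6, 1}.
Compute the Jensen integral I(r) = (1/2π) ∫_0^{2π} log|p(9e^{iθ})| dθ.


Zeros: 1, 6; r = 9.
Inside |z| < r: 1, 6. Outside (|z| ≥ r): ∅.
p(0) = 6, so log|p(0)| = log(6) = 1.7918.
Apply Jensen: I(r) = log|p(0)| + Σ_k log(r/|z_k|), summed over zeros inside |z| < r.
  log(r/|z_k|) for z_k = 6: log(9/6) = 0.4055
  log(r/|z_k|) for z_k = 1: log(9/1) = 2.1972
Sum over inside zeros: 2.6027.
I(r) = log|p(0)| + (inside sum) = 1.7918 + 2.6027 = 4.3944.
Closed form (all zeros inside, monic): I(r) = n·log(r) = 2·log(9) = 4.3944. ✓

I(r) ≈ 4.3944.


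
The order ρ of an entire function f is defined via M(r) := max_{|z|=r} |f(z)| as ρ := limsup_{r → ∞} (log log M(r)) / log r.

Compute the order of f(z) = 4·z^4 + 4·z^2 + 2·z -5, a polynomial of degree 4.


|f(z)| ≤ Σ|c_k|·r^k = O(r^4) as r → ∞. Polynomial growth is O(e^{r^ε}) for every ε > 0 (since r^4/e^{r^ε} → 0), so ρ ≤ ε for all ε > 0, i.e. ρ = 0. Every nonconstant polynomial has order 0.
Therefore ρ = 0.

Order ρ = 0.


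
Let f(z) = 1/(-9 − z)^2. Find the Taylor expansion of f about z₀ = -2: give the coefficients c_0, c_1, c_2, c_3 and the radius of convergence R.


Let w = z − z₀, so z = z₀ + w.
Then -9 − z = -9 − (z₀ + w) = (-9 − z₀) − w = -7 − w.
f(z) = 1/(-7 − w)^2 = (1/(-7)^2) · (1 − w/(-7))^{−2}.
By the binomial series (1−u)^{−2} = Σ_{n≥0} C(n+1, 1) u^n for |u|<1, with u = w/(-7):
  c_n = C(n+1, 1) / (-7)^(n+2).
  c_0 = 1/(-7)^2 = 1/49.
  c_1 = 2/(-7)^3 = -2/343.
  c_2 = 3/(-7)^4 = 3/2401.
  c_3 = 4/(-7)^5 = -4/16807.
The series is valid for |w/d| < 1, i.e. |z − z₀| < |d|.
Radius of convergence: R = |-9 − z₀| = |-7| = 7 (distance from z₀ to the singularity z = -9).

c_0 = 1/49, c_1 = -2/343, c_2 = 3/2401, c_3 = -4/16807; R = 7.


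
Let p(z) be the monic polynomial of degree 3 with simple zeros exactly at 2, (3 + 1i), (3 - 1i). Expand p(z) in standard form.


The polynomial is p(z) = ∏_{α ∈ S} (z − α), where S = {2, (3 + 1i), (3 - 1i)}.
Expanding the product yields: p(z) = z^3 -8·z^2 + 22·z -20.
Note conjugate pairs combine to real quadratics: (z − (3+1i))(z − (3−1i)) = z² − 6z + 10.
The resulting polynomial has degree 3 and real coefficients as required.

p(z) = z^3 -8·z^2 + 22·z -20.


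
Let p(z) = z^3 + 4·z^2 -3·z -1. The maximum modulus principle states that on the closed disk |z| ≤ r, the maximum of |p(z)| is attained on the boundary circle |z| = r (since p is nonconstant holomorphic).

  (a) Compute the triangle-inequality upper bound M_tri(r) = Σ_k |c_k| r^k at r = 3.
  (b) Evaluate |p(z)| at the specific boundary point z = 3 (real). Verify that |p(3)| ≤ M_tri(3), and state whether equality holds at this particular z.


Coefficients: c_0 = -1, c_1 = -3, c_2 = 4, c_3 = 1. Radius r = 3.
Part (a). Triangle bound: M_tri(r) = Σ_k |c_k| r^k
  = |-1|·3^0 + |-3|·3^1 + |4|·3^2 + |1|·3^3
  = 1 + 9 + 36 + 27 = 73.
This bounds M(r) := max_{|z|=r} |p(z)| from above; equality holds iff all terms c_k z^k can be made to align in phase at a single z on |z|=r.
Part (b). At z = 3 (real, on the circle |z| = r):
  p(3) = (-1)·3^0 + (-3)·3^1 + (4)·3^2 + (1)·3^3 = 53.
  |p(3)| = 53.
Check: |p(3)| = 53 ≤ 73 = M_tri(3). ✓ Equality does not hold at z = 3 (the coefficients have mixed signs, so the terms do not all align in phase there).

M_tri(3) = 73; |p(3)| = 53; equality at z=3: no.


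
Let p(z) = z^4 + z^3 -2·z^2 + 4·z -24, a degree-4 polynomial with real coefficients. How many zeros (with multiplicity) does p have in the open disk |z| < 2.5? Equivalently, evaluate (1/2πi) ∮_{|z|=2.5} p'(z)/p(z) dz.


The zeros of p are: (0 + 2i), (0 - 2i), -3, 2.
Their magnitudes are: 2, 2, 3, 2.
Zeros with |z| < R = 2.5: (0 + 2i), (0 - 2i), 2.
Count = 3.
By the argument principle, (1/2πi) ∮_{|z|=R} p'(z)/p(z) dz equals exactly this count.

Number of zeros inside |z| < 2.5: 3.


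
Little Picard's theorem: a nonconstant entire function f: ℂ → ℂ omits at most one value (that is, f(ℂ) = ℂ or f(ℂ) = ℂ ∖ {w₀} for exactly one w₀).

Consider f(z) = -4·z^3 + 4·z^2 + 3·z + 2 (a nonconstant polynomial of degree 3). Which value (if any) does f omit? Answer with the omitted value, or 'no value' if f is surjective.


Little Picard bounds the complement of f(ℂ) to at most one point.
For every w ∈ ℂ, the equation p(z) − w = 0 is a nonconstant polynomial in z and hence has at least one root by the fundamental theorem of algebra. So p is surjective onto ℂ, omitting no value.

Omitted value: no value.


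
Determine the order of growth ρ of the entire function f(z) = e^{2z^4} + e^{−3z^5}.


Each summand is entire of order 4 and 5 respectively (as in the single-exponential case). The order of a sum is at most the max of the orders, so ρ ≤ 5. For the lower bound: on |z|=r choose arg z so that -3z^5 is real positive; then |e^{-3z^5}| = e^{3r^5} while |e^{2z^4}| ≤ e^{2r^4} = o(e^{3r^5}). So |f| ≥ e^{3r^5}(1 − o(1)) and ρ ≥ 5. Hence ρ = max(4, 5) = 5.
Therefore ρ = 5.

Order ρ = 5.


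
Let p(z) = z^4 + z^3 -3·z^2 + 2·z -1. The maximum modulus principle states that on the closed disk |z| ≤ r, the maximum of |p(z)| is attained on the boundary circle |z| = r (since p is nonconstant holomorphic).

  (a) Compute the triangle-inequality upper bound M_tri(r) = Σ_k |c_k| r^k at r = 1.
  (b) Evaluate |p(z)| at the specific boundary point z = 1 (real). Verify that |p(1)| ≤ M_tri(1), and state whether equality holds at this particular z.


Coefficients: c_0 = -1, c_1 = 2, c_2 = -3, c_3 = 1, c_4 = 1. Radius r = 1.
Part (a). Triangle bound: M_tri(r) = Σ_k |c_k| r^k
  = |-1|·1^0 + |2|·1^1 + |-3|·1^2 + |1|·1^3 + |1|·1^4
  = 1 + 2 + 3 + 1 + 1 = 8.
This bounds M(r) := max_{|z|=r} |p(z)| from above; equality holds iff all terms c_k z^k can be made to align in phase at a single z on |z|=r.
Part (b). At z = 1 (real, on the circle |z| = r):
  p(1) = (-1)·1^0 + (2)·1^1 + (-3)·1^2 + (1)·1^3 + (1)·1^4 = 0.
  |p(1)| = 0.
Check: |p(1)| = 0 ≤ 8 = M_tri(1). ✓ Equality does not hold at z = 1 (the coefficients have mixed signs, so the terms do not all align in phase there).

M_tri(1) = 8; |p(1)| = 0; equality at z=1: no.


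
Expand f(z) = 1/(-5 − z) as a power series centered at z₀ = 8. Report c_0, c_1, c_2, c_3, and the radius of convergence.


Let w = z − z₀, so z = z₀ + w.
Then -5 − z = -5 − (z₀ + w) = (-5 − z₀) − w = -13 − w.
f(z) = 1/(-13 − w) = (1/(-13)) · 1/(1 − w/(-13)) = Σ_{n≥0} w^n / (-13)^(n+1).
So c_n = 1/(-13)^(n+1):
  c_0 = 1/(-13)^1 = -1/13.
  c_1 = 1/(-13)^2 = 1/169.
  c_2 = 1/(-13)^3 = -1/2197.
  c_3 = 1/(-13)^4 = 1/28561.
The series is valid for |w/d| < 1, i.e. |z − z₀| < |d|.
Radius of convergence: R = |-5 − z₀| = |-13| = 13 (distance from z₀ to the singularity z = -5).

c_0 = -1/13, c_1 = 1/169, c_2 = -1/2197, c_3 = 1/28561; R = 13.


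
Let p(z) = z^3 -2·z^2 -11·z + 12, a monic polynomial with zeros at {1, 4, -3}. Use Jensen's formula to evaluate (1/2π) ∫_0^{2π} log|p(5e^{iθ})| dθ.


Zeros: -3, 1, 4; r = 5.
Inside |z| < r: -3, 1, 4. Outside (|z| ≥ r): ∅.
p(0) = 12, so log|p(0)| = log(12) = 2.4849.
Apply Jensen: I(r) = log|p(0)| + Σ_k log(r/|z_k|), summed over zeros inside |z| < r.
  log(r/|z_k|) for z_k = 1: log(5/1) = 1.6094
  log(r/|z_k|) for z_k = 4: log(5/4) = 0.2231
  log(r/|z_k|) for z_k = -3: log(5/3) = 0.5108
Sum over inside zeros: 2.3434.
I(r) = log|p(0)| + (inside sum) = 2.4849 + 2.3434 = 4.8283.
Closed form (all zeros inside, monic): I(r) = n·log(r) = 3·log(5) = 4.8283. ✓

I(r) ≈ 4.8283.


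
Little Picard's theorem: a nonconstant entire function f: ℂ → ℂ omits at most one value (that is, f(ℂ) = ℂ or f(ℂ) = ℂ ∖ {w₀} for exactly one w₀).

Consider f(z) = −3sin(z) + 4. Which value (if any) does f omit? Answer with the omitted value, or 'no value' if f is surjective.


Little Picard bounds the complement of f(ℂ) to at most one point.
sin is entire and surjective onto ℂ: for every w ∈ ℂ, sin(ζ) = w has a solution ζ ∈ ℂ (e.g., via the complex inverse arcsin). With ζ = z this gives z = ζ/(1). Then -3·sin(z) takes every value in -3·ℂ = ℂ, and adding 4 is a bijection of ℂ. So f is surjective and omits no value. (Note: only on the real line is sin bounded by [−1, 1].)

Omitted value: no value.


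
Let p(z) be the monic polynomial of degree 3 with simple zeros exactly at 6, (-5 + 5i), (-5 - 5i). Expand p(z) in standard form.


The polynomial is p(z) = ∏_{α ∈ S} (z − α), where S = {6, (-5 + 5i), (-5 - 5i)}.
Expanding the product yields: p(z) = z^3 + 4·z^2 -10·z -300.
Note conjugate pairs combine to real quadratics: (z − (-5+5i))(z − (-5−5i)) = z² + 10z + 50.
The resulting polynomial has degree 3 and real coefficients as required.

p(z) = z^3 + 4·z^2 -10·z -300.


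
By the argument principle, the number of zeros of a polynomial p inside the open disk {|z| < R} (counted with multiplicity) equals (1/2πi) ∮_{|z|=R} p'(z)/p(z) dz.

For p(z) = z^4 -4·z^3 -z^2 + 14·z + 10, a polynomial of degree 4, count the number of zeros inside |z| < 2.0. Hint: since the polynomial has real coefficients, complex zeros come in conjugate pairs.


The zeros of p are: -1, (3 + 1i), (3 - 1i), -1.
Their magnitudes are: 1, 3.162, 3.162, 1.
Zeros with |z| < R = 2.0: -1, -1.
Count = 2.
By the argument principle, (1/2πi) ∮_{|z|=R} p'(z)/p(z) dz equals exactly this count.

Number of zeros inside |z| < 2.0: 2.


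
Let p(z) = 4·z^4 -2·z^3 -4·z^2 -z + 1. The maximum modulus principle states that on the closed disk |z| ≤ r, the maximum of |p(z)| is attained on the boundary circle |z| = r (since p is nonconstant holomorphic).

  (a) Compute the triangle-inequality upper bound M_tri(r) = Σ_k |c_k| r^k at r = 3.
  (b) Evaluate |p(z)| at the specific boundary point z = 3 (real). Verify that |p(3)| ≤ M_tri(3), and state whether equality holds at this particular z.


Coefficients: c_0 = 1, c_1 = -1, c_2 = -4, c_3 = -2, c_4 = 4. Radius r = 3.
Part (a). Triangle bound: M_tri(r) = Σ_k |c_k| r^k
  = |1|·3^0 + |-1|·3^1 + |-4|·3^2 + |-2|·3^3 + |4|·3^4
  = 1 + 3 + 36 + 54 + 324 = 418.
This bounds M(r) := max_{|z|=r} |p(z)| from above; equality holds iff all terms c_k z^k can be made to align in phase at a single z on |z|=r.
Part (b). At z = 3 (real, on the circle |z| = r):
  p(3) = (1)·3^0 + (-1)·3^1 + (-4)·3^2 + (-2)·3^3 + (4)·3^4 = 232.
  |p(3)| = 232.
Check: |p(3)| = 232 ≤ 418 = M_tri(3). ✓ Equality does not hold at z = 3 (the coefficients have mixed signs, so the terms do not all align in phase there).

M_tri(3) = 418; |p(3)| = 232; equality at z=3: no.


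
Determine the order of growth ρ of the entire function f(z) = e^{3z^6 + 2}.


|e^{3z^6 + 2}| = e^{Re(3·z^6) + 2} ≤ e^{3|z|^6 + 2} = e^{3r^6 + 2} on |z| = r, so ρ ≤ 6. Choosing z on |z|=r so that 3·z^6 is real positive (always possible by picking arg z appropriately) gives |f(z)| = e^{3r^6 + 2}, matching the bound. The additive constant 2 does not affect log log M(r) ~ 6·log r. Hence ρ = 6.
Therefore ρ = 6.

Order ρ = 6.


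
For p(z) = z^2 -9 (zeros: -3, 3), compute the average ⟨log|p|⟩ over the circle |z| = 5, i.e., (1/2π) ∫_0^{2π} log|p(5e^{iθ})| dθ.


Zeros: -3, 3; r = 5.
Inside |z| < r: -3, 3. Outside (|z| ≥ r): ∅.
p(0) = -9, so log|p(0)| = log(9) = 2.1972.
Apply Jensen: I(r) = log|p(0)| + Σ_k log(r/|z_k|), summed over zeros inside |z| < r.
  log(r/|z_k|) for z_k = -3: log(5/3) = 0.5108
  log(r/|z_k|) for z_k = 3: log(5/3) = 0.5108
Sum over inside zeros: 1.0217.
I(r) = log|p(0)| + (inside sum) = 2.1972 + 1.0217 = 3.2189.
Closed form (all zeros inside, monic): I(r) = n·log(r) = 2·log(5) = 3.2189. ✓

I(r) ≈ 3.2189.


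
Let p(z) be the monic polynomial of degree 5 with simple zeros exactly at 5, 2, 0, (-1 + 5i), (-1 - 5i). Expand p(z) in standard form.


The polynomial is p(z) = ∏_{α ∈ S} (z − α), where S = {5, 2, 0, (-1 + 5i), (-1 - 5i)}.
Expanding the product yields: p(z) = z^5 -5·z^4 + 22·z^3 -162·z^2 + 260·z.
Note conjugate pairs combine to real quadratics: (z − (-1+5i))(z − (-1−5i)) = z² + 2z + 26.
The resulting polynomial has degree 5 and real coefficients as required.

p(z) = z^5 -5·z^4 + 22·z^3 -162·z^2 + 260·z.


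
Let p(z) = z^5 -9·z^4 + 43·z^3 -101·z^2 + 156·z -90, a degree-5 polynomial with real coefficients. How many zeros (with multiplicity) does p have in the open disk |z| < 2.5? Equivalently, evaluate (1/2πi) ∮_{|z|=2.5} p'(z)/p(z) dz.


The zeros of p are: (1 + 2i), (1 - 2i), (3 + 3i), (3 - 3i), 1.
Their magnitudes are: 2.236, 2.236, 4.243, 4.243, 1.
Zeros with |z| < R = 2.5: (1 + 2i), (1 - 2i), 1.
Count = 3.
By the argument principle, (1/2πi) ∮_{|z|=R} p'(z)/p(z) dz equals exactly this count.

Number of zeros inside |z| < 2.5: 3.


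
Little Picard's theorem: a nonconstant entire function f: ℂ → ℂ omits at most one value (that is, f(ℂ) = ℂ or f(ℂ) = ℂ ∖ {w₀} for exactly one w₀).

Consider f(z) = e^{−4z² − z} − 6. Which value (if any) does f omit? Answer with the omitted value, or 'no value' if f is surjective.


Little Picard bounds the complement of f(ℂ) to at most one point.
The exponent g(z) = −4z² − z is a nonconstant polynomial, hence surjective onto ℂ. So e^{g(z)} takes every value in {e^w : w ∈ ℂ} = ℂ ∖ {0}. Adding -6 shifts the range to ℂ ∖ {-6}. f omits exactly -6.

Omitted value: -6.


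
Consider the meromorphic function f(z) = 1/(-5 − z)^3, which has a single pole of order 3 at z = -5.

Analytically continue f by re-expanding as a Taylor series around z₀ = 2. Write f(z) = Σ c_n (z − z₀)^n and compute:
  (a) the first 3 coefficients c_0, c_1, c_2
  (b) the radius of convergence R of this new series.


Let w = z − z₀, so z = z₀ + w.
Then -5 − z = -5 − (z₀ + w) = (-5 − z₀) − w = -7 − w.
f(z) = 1/(-7 − w)^3 = (1/(-7)^3) · (1 − w/(-7))^{−3}.
By the binomial series (1−u)^{−3} = Σ_{n≥0} C(n+2, 2) u^n for |u|<1, with u = w/(-7):
  c_n = C(n+2, 2) / (-7)^(n+3).
  c_0 = 1/(-7)^3 = -1/343.
  c_1 = 3/(-7)^4 = 3/2401.
  c_2 = 6/(-7)^5 = -6/16807.
The series is valid for |w/d| < 1, i.e. |z − z₀| < |d|.
Radius of convergence: R = |-5 − z₀| = |-7| = 7 (distance from z₀ to the singularity z = -5).

c_0 = -1/343, c_1 = 3/2401, c_2 = -6/16807; R = 7.


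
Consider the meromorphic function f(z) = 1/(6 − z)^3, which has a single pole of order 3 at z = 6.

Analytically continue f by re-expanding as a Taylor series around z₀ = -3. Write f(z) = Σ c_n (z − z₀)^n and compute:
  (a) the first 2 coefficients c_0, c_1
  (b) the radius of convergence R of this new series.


Let w = z − z₀, so z = z₀ + w.
Then 6 − z = 6 − (z₀ + w) = (6 − z₀) − w = 9 − w.
f(z) = 1/(9 − w)^3 = (1/(9)^3) · (1 − w/(9))^{−3}.
By the binomial series (1−u)^{−3} = Σ_{n≥0} C(n+2, 2) u^n for |u|<1, with u = w/(9):
  c_n = C(n+2, 2) / (9)^(n+3).
  c_0 = 1/(9)^3 = 1/729.
  c_1 = 3/(9)^4 = 1/2187.
The series is valid for |w/d| < 1, i.e. |z − z₀| < |d|.
Radius of convergence: R = |6 − z₀| = |9| = 9 (distance from z₀ to the singularity z = 6).

c_0 = 1/729, c_1 = 1/2187; R = 9.


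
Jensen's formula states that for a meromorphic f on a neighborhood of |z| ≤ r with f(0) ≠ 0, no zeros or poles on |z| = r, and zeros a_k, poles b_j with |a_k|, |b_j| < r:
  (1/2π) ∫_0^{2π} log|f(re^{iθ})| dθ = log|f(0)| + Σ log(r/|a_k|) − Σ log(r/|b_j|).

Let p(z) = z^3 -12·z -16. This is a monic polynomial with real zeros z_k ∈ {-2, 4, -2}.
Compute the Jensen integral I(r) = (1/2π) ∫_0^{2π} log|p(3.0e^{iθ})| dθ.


Zeros: -2, -2, 4; r = 3.0.
Inside |z| < r: -2, -2. Outside (|z| ≥ r): 4.
p(0) = -16, so log|p(0)| = log(16) = 2.7726.
Apply Jensen: I(r) = log|p(0)| + Σ_k log(r/|z_k|), summed over zeros inside |z| < r.
  log(r/|z_k|) for z_k = -2: log(3.0/2) = 0.4055
  log(r/|z_k|) for z_k = -2: log(3.0/2) = 0.4055
  Outside zeros (4) contribute nothing to the Jensen sum.
Sum over inside zeros: 0.8109.
I(r) = log|p(0)| + (inside sum) = 2.7726 + 0.8109 = 3.5835.
Note: since some zeros are outside |z| ≤ r, the simplified n·log(r) form does NOT apply — only the inside zeros contribute.

I(r) ≈ 3.5835.


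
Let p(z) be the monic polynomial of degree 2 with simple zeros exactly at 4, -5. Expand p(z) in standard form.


The polynomial is p(z) = ∏_{α ∈ S} (z − α), where S = {4, -5}.
Expanding the product yields: p(z) = z^2 + z -20.
The resulting polynomial has degree 2 and real coefficients as required.

p(z) = z^2 + z -20.


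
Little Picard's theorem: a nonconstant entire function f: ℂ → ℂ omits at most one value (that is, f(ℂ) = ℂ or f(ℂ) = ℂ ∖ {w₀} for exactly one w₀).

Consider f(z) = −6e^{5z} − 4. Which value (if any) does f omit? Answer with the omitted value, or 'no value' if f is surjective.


Little Picard bounds the complement of f(ℂ) to at most one point.
e^{5z} is never zero on ℂ, so -6·e^{5z} takes every value in ℂ ∖ {0}. Adding -4 shifts the range to ℂ ∖ {-4}. Thus f omits exactly the value -4.

Omitted value: -4.


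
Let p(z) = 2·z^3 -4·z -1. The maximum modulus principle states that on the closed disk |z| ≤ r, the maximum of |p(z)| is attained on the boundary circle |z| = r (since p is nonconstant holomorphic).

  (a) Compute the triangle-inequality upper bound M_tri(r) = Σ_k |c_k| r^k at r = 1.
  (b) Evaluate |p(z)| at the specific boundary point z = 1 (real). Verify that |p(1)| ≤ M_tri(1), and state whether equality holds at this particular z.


Coefficients: c_0 = -1, c_1 = -4, c_2 = 0, c_3 = 2. Radius r = 1.
Part (a). Triangle bound: M_tri(r) = Σ_k |c_k| r^k
  = |-1|·1^0 + |-4|·1^1 + |0|·1^2 + |2|·1^3
  = 1 + 4 + 0 + 2 = 7.
This bounds M(r) := max_{|z|=r} |p(z)| from above; equality holds iff all terms c_k z^k can be made to align in phase at a single z on |z|=r.
Part (b). At z = 1 (real, on the circle |z| = r):
  p(1) = (-1)·1^0 + (-4)·1^1 + (0)·1^2 + (2)·1^3 = -3.
  |p(1)| = 3.
Check: |p(1)| = 3 ≤ 7 = M_tri(1). ✓ Equality does not hold at z = 1 (the coefficients have mixed signs, so the terms do not all align in phase there).

M_tri(1) = 7; |p(1)| = 3; equality at z=1: no.


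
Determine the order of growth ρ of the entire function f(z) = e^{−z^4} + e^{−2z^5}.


Each summand is entire of order 4 and 5 respectively (as in the single-exponential case). The order of a sum is at most the max of the orders, so ρ ≤ 5. For the lower bound: on |z|=r choose arg z so that -2z^5 is real positive; then |e^{-2z^5}| = e^{2r^5} while |e^{-1z^4}| ≤ e^{1r^4} = o(e^{2r^5}). So |f| ≥ e^{2r^5}(1 − o(1)) and ρ ≥ 5. Hence ρ = max(4, 5) = 5.
Therefore ρ = 5.

Order ρ = 5.


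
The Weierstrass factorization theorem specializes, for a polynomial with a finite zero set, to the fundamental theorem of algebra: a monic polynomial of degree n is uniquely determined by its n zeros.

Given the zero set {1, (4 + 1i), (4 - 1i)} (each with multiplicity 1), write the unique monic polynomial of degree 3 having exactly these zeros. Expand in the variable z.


The polynomial is p(z) = ∏_{α ∈ S} (z − α), where S = {1, (4 + 1i), (4 - 1i)}.
Expanding the product yields: p(z) = z^3 -9·z^2 + 25·z -17.
Note conjugate pairs combine to real quadratics: (z − (4+1i))(z − (4−1i)) = z² − 8z + 17.
The resulting polynomial has degree 3 and real coefficients as required.

p(z) = z^3 -9·z^2 + 25·z -17.


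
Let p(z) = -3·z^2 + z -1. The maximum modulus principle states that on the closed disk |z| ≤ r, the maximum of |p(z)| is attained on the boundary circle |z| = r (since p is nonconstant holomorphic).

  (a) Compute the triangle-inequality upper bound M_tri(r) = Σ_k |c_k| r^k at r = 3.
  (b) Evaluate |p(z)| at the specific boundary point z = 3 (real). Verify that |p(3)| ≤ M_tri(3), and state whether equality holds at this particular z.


Coefficients: c_0 = -1, c_1 = 1, c_2 = -3. Radius r = 3.
Part (a). Triangle bound: M_tri(r) = Σ_k |c_k| r^k
  = |-1|·3^0 + |1|·3^1 + |-3|·3^2
  = 1 + 3 + 27 = 31.
This bounds M(r) := max_{|z|=r} |p(z)| from above; equality holds iff all terms c_k z^k can be made to align in phase at a single z on |z|=r.
Part (b). At z = 3 (real, on the circle |z| = r):
  p(3) = (-1)·3^0 + (1)·3^1 + (-3)·3^2 = -25.
  |p(3)| = 25.
Check: |p(3)| = 25 ≤ 31 = M_tri(3). ✓ Equality does not hold at z = 3 (the coefficients have mixed signs, so the terms do not all align in phase there).

M_tri(3) = 31; |p(3)| = 25; equality at z=3: no.


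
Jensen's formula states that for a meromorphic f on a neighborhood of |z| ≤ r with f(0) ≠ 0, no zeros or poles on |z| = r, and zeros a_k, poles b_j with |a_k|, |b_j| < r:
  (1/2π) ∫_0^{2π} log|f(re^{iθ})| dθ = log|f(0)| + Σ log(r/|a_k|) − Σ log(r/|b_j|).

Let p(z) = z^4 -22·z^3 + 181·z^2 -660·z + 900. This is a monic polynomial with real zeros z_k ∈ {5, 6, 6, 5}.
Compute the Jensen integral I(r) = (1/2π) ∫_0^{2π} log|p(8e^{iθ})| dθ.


Zeros: 5, 5, 6, 6; r = 8.
Inside |z| < r: 5, 5, 6, 6. Outside (|z| ≥ r): ∅.
p(0) = 900, so log|p(0)| = log(900) = 6.8024.
Apply Jensen: I(r) = log|p(0)| + Σ_k log(r/|z_k|), summed over zeros inside |z| < r.
  log(r/|z_k|) for z_k = 5: log(8/5) = 0.4700
  log(r/|z_k|) for z_k = 6: log(8/6) = 0.2877
  log(r/|z_k|) for z_k = 6: log(8/6) = 0.2877
  log(r/|z_k|) for z_k = 5: log(8/5) = 0.4700
Sum over inside zeros: 1.5154.
I(r) = log|p(0)| + (inside sum) = 6.8024 + 1.5154 = 8.3178.
Closed form (all zeros inside, monic): I(r) = n·log(r) = 4·log(8) = 8.3178. ✓

I(r) ≈ 8.3178.


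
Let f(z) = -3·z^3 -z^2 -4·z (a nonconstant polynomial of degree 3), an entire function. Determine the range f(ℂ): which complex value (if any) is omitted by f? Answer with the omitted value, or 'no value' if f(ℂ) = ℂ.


Little Picard bounds the complement of f(ℂ) to at most one point.
For every w ∈ ℂ, the equation p(z) − w = 0 is a nonconstant polynomial in z and hence has at least one root by the fundamental theorem of algebra. So p is surjective onto ℂ, omitting no value.

Omitted value: no value.


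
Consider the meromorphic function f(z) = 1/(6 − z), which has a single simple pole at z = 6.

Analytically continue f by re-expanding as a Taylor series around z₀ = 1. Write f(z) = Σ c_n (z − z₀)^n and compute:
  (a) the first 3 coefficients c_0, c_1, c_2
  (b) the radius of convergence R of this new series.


Let w = z − z₀, so z = z₀ + w.
Then 6 − z = 6 − (z₀ + w) = (6 − z₀) − w = 5 − w.
f(z) = 1/(5 − w) = (1/(5)) · 1/(1 − w/(5)) = Σ_{n≥0} w^n / (5)^(n+1).
So c_n = 1/(5)^(n+1):
  c_0 = 1/(5)^1 = 1/5.
  c_1 = 1/(5)^2 = 1/25.
  c_2 = 1/(5)^3 = 1/125.
The series is valid for |w/d| < 1, i.e. |z − z₀| < |d|.
Radius of convergence: R = |6 − z₀| = |5| = 5 (distance from z₀ to the singularity z = 6).

c_0 = 1/5, c_1 = 1/25, c_2 = 1/125; R = 5.


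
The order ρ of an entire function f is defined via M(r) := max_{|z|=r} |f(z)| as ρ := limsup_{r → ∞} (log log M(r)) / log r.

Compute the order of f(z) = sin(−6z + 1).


sin(w) is a linear combination of e^{iw} and e^{−iw} (or e^w, e^{−w} in the hyperbolic case), so |sin(w)| ≤ e^{|w|}. With w = −6z + 1, |w| ≤ 6|z| + 1 = 6r + 1 on |z| = r, giving M(r) ≤ e^{6r + 1}, so ρ ≤ 1. On a suitable ray (z = it for sin/cos; z = t for sinh/cosh, t real → ∞), |sin(−6z + 1)| grows like e^{6|t|}/2, so ρ ≥ 1. Hence ρ = 1.
Therefore ρ = 1.

Order ρ = 1.


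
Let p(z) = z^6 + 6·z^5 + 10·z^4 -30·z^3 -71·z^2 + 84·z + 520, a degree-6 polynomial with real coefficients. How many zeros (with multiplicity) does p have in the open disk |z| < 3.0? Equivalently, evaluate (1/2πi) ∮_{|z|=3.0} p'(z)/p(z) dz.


The zeros of p are: (-2 + 2i), (-2 - 2i), (-3 + 2i), (-3 - 2i), (2 + 1i), (2 - 1i).
Their magnitudes are: 2.828, 2.828, 3.606, 3.606, 2.236, 2.236.
Zeros with |z| < R = 3.0: (-2 + 2i), (-2 - 2i), (2 + 1i), (2 - 1i).
Count = 4.
By the argument principle, (1/2πi) ∮_{|z|=R} p'(z)/p(z) dz equals exactly this count.

Number of zeros inside |z| < 3.0: 4.


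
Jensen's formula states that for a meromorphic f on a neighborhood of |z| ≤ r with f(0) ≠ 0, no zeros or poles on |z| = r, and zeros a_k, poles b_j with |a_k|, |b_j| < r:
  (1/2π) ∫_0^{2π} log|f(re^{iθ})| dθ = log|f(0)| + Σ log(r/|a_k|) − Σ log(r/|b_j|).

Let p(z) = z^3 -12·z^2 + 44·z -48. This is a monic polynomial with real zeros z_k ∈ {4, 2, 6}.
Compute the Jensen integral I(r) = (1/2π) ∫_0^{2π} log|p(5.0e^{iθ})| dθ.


Zeros: 2, 4, 6; r = 5.0.
Inside |z| < r: 2, 4. Outside (|z| ≥ r): 6.
p(0) = -48, so log|p(0)| = log(48) = 3.8712.
Apply Jensen: I(r) = log|p(0)| + Σ_k log(r/|z_k|), summed over zeros inside |z| < r.
  log(r/|z_k|) for z_k = 4: log(5.0/4) = 0.2231
  log(r/|z_k|) for z_k = 2: log(5.0/2) = 0.9163
  Outside zeros (6) contribute nothing to the Jensen sum.
Sum over inside zeros: 1.1394.
I(r) = log|p(0)| + (inside sum) = 3.8712 + 1.1394 = 5.0106.
Note: since some zeros are outside |z| ≤ r, the simplified n·log(r) form does NOT apply — only the inside zeros contribute.

I(r) ≈ 5.0106.


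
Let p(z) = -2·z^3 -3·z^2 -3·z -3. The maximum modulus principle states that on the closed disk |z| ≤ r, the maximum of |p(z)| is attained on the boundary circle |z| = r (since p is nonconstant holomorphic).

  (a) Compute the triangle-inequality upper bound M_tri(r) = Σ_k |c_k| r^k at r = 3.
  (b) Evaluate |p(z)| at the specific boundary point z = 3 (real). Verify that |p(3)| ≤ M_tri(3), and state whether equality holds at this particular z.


Coefficients: c_0 = -3, c_1 = -3, c_2 = -3, c_3 = -2. Radius r = 3.
Part (a). Triangle bound: M_tri(r) = Σ_k |c_k| r^k
  = |-3|·3^0 + |-3|·3^1 + |-3|·3^2 + |-2|·3^3
  = 3 + 9 + 27 + 54 = 93.
This bounds M(r) := max_{|z|=r} |p(z)| from above; equality holds iff all terms c_k z^k can be made to align in phase at a single z on |z|=r.
Part (b). At z = 3 (real, on the circle |z| = r):
  p(3) = (-3)·3^0 + (-3)·3^1 + (-3)·3^2 + (-2)·3^3 = -93.
  |p(3)| = 93.
Since all nonzero coefficients share the same sign, |p(3)| = 93 = M_tri(3); the triangle bound is attained at z = 3, so in fact M(r) = 93.

M_tri(3) = 93; |p(3)| = 93; equality at z=3: yes.


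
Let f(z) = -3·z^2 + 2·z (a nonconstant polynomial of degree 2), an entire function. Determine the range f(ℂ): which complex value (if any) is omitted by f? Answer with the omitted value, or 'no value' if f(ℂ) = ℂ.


Little Picard bounds the complement of f(ℂ) to at most one point.
For every w ∈ ℂ, the equation p(z) − w = 0 is a nonconstant polynomial in z and hence has at least one root by the fundamental theorem of algebra. So p is surjective onto ℂ, omitting no value.

Omitted value: no value.


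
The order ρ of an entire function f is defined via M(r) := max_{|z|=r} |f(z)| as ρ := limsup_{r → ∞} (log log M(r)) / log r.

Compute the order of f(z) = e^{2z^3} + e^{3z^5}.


Each summand is entire of order 3 and 5 respectively (as in the single-exponential case). The order of a sum is at most the max of the orders, so ρ ≤ 5. For the lower bound: on |z|=r choose arg z so that 3z^5 is real positive; then |e^{3z^5}| = e^{3r^5} while |e^{2z^3}| ≤ e^{2r^3} = o(e^{3r^5}). So |f| ≥ e^{3r^5}(1 − o(1)) and ρ ≥ 5. Hence ρ = max(3, 5) = 5.
Therefore ρ = 5.

Order ρ = 5.


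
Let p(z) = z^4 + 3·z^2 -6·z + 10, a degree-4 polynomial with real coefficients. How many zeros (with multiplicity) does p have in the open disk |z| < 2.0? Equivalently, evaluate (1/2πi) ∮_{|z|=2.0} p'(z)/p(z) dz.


The zeros of p are: (1 + 1i), (1 - 1i), (-1 + 2i), (-1 - 2i).
Their magnitudes are: 1.414, 1.414, 2.236, 2.236.
Zeros with |z| < R = 2.0: (1 + 1i), (1 - 1i).
Count = 2.
By the argument principle, (1/2πi) ∮_{|z|=R} p'(z)/p(z) dz equals exactly this count.

Number of zeros inside |z| < 2.0: 2.


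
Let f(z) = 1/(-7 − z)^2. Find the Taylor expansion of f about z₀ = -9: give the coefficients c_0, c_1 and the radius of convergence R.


Let w = z − z₀, so z = z₀ + w.
Then -7 − z = -7 − (z₀ + w) = (-7 − z₀) − w = 2 − w.
f(z) = 1/(2 − w)^2 = (1/(2)^2) · (1 − w/(2))^{−2}.
By the binomial series (1−u)^{−2} = Σ_{n≥0} C(n+1, 1) u^n for |u|<1, with u = w/(2):
  c_n = C(n+1, 1) / (2)^(n+2).
  c_0 = 1/(2)^2 = 1/4.
  c_1 = 2/(2)^3 = 1/4.
The series is valid for |w/d| < 1, i.e. |z − z₀| < |d|.
Radius of convergence: R = |-7 − z₀| = |2| = 2 (distance from z₀ to the singularity z = -7).

c_0 = 1/4, c_1 = 1/4; R = 2.


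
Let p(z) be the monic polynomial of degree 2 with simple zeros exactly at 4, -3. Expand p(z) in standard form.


The polynomial is p(z) = ∏_{α ∈ S} (z − α), where S = {4, -3}.
Expanding the product yields: p(z) = z^2 -z -12.
The resulting polynomial has degree 2 and real coefficients as required.

p(z) = z^2 -z -12.


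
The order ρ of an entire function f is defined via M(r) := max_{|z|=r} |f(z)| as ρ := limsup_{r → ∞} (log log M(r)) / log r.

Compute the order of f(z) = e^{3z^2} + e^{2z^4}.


Each summand is entire of order 2 and 4 respectively (as in the single-exponential case). The order of a sum is at most the max of the orders, so ρ ≤ 4. For the lower bound: on |z|=r choose arg z so that 2z^4 is real positive; then |e^{2z^4}| = e^{2r^4} while |e^{3z^2}| ≤ e^{3r^2} = o(e^{2r^4}). So |f| ≥ e^{2r^4}(1 − o(1)) and ρ ≥ 4. Hence ρ = max(2, 4) = 4.
Therefore ρ = 4.

Order ρ = 4.


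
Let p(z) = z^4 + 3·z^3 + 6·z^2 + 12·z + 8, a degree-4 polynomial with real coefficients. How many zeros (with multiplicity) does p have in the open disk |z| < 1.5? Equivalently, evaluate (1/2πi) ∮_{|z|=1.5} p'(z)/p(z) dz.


The zeros of p are: -1, -2, (0 + 2i), (0 - 2i).
Their magnitudes are: 1, 2, 2, 2.
Zeros with |z| < R = 1.5: -1.
Count = 1.
By the argument principle, (1/2πi) ∮_{|z|=R} p'(z)/p(z) dz equals exactly this count.

Number of zeros inside |z| < 1.5: 1.


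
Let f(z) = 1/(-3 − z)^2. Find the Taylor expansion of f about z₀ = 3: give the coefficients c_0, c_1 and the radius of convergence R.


Let w = z − z₀, so z = z₀ + w.
Then -3 − z = -3 − (z₀ + w) = (-3 − z₀) − w = -6 − w.
f(z) = 1/(-6 − w)^2 = (1/(-6)^2) · (1 − w/(-6))^{−2}.
By the binomial series (1−u)^{−2} = Σ_{n≥0} C(n+1, 1) u^n for |u|<1, with u = w/(-6):
  c_n = C(n+1, 1) / (-6)^(n+2).
  c_0 = 1/(-6)^2 = 1/36.
  c_1 = 2/(-6)^3 = -1/108.
The series is valid for |w/d| < 1, i.e. |z − z₀| < |d|.
Radius of convergence: R = |-3 − z₀| = |-6| = 6 (distance from z₀ to the singularity z = -3).

c_0 = 1/36, c_1 = -1/108; R = 6.


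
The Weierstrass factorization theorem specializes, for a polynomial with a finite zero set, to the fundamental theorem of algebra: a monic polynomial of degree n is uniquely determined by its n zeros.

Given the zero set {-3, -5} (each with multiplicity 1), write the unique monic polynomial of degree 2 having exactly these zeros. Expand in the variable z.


The polynomial is p(z) = ∏_{α ∈ S} (z − α), where S = {-3, -5}.
Expanding the product yields: p(z) = z^2 + 8·z + 15.
The resulting polynomial has degree 2 and real coefficients as required.

p(z) = z^2 + 8·z + 15.


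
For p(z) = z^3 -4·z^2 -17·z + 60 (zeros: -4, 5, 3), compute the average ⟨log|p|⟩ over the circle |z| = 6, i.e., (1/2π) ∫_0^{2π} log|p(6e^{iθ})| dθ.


Zeros: -4, 3, 5; r = 6.
Inside |z| < r: -4, 3, 5. Outside (|z| ≥ r): ∅.
p(0) = 60, so log|p(0)| = log(60) = 4.0943.
Apply Jensen: I(r) = log|p(0)| + Σ_k log(r/|z_k|), summed over zeros inside |z| < r.
  log(r/|z_k|) for z_k = -4: log(6/4) = 0.4055
  log(r/|z_k|) for z_k = 5: log(6/5) = 0.1823
  log(r/|z_k|) for z_k = 3: log(6/3) = 0.6931
Sum over inside zeros: 1.2809.
I(r) = log|p(0)| + (inside sum) = 4.0943 + 1.2809 = 5.3753.
Closed form (all zeros inside, monic): I(r) = n·log(r) = 3·log(6) = 5.3753. ✓

I(r) ≈ 5.3753.
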